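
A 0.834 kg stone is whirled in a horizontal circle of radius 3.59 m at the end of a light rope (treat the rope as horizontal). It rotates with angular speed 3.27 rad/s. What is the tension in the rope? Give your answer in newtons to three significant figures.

32.0 N

v = ωr = 3.27 × 3.59 = 11.74 m/s.
The tension is the only horizontal force, so it supplies the full centripetal force: T = m v²/r = 0.834 × (11.74)²/3.59 = 0.834 × 137.8/3.59 = 32.02 N.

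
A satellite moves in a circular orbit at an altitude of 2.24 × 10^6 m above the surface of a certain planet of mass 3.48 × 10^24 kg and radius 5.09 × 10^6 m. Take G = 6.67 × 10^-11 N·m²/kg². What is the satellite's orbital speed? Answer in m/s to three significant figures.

Orbital radius r = R + h = 5.09 × 10^6 + 2.24 × 10^6 = 7.330 × 10^6 m.
Gravity supplies the centripetal force: G M m / r² = m v² / r, so v = √(GM/r).
v = √(6.67 × 10^-11 × 3.48 × 10^24 / 7.330 × 10^6) = √(3.167 × 10^7) = 5627 m/s.

5630 m/s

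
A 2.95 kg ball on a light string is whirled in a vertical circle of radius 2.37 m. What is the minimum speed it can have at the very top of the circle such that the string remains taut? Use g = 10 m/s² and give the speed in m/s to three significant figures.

At the highest point the centre is directly below, so both the weight and T act inward: T + mg = mv²/r.
At minimum speed T → 0, so mg = mv_min²/r ⇒ v_min = √(g r) = √(10.0 × 2.37) = 4.868 m/s.

4.87 m/s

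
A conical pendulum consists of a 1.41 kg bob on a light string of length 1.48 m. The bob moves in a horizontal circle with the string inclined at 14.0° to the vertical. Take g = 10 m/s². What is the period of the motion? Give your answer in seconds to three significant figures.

2.38 s

r = L sinθ = 0.3580 m. From T sinθ = mω²r and T cosθ = mg: tanθ = ω²r/g, so ω² = g tanθ / r = g/(L cosθ).
ω = √(g/(L cosθ)) = √(10.0/(1.48 × 0.9703)) = √6.964 = 2.639 rad/s.
Period = 2π/ω = 2.381 s.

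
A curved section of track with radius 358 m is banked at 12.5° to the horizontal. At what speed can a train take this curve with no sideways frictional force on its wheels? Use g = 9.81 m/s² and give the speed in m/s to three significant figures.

27.9 m/s

On a frictionless banked curve, N sinθ = mv²/r and N cosθ = mg, so tanθ = v²/(rg).
v = √(r g tanθ) = √(358 × 9.81 × tan 12.5°) = √(358 × 9.81 × 0.2217) = √778.6 = 27.90 m/s.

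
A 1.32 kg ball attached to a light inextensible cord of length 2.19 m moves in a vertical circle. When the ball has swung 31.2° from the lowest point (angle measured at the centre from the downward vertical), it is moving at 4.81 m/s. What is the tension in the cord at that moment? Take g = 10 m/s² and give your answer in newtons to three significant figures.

25.2 N

Take the radial direction toward the centre of the circle as positive. The component of the weight along the string toward the centre is −mg cos φ (φ measured from the bottom), so Newton's second law along the string gives T − mg cos φ = m v²/r.
cos 31.2° = 0.8554, so T = m(v²/r + g cos φ) = 1.32 × ((4.81)²/2.19 + 10.0 × 0.8554) = 1.32 × (10.56 + (8.554)) = 1.32 × 19.12 = 25.24 N.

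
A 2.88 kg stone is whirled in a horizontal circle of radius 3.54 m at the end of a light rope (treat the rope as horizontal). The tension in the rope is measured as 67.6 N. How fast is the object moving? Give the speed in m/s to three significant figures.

9.12 m/s

T = m v²/r ⇒ v = √(T r / m) = √(67.6 × 3.54 / 2.88) = √83.09 = 9.115 m/s.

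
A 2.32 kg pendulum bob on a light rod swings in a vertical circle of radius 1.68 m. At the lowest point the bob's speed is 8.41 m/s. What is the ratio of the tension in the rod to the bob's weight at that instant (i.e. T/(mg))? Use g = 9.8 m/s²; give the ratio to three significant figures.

5.30

At the bottom, T − mg = mv²/r, so T = m(v²/r + g) and T/(mg) = v²/(rg) + 1 = (8.41)²/(1.68 × 9.8) + 1 = 4.296 + 1 = 5.296.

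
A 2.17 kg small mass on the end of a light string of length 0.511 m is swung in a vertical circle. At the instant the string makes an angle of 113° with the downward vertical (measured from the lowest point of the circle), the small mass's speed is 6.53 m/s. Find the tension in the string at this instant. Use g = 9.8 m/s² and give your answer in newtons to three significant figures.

Take the radial direction toward the centre of the circle as positive. The component of the weight along the string toward the centre is −mg cos φ (φ measured from the bottom), so Newton's second law along the string gives T − mg cos φ = m v²/r.
cos 113° = -0.3907, so T = m(v²/r + g cos φ) = 2.17 × ((6.53)²/0.511 + 9.8 × -0.3907) = 2.17 × (83.45 + (-3.829)) = 2.17 × 79.62 = 172.8 N.

173 N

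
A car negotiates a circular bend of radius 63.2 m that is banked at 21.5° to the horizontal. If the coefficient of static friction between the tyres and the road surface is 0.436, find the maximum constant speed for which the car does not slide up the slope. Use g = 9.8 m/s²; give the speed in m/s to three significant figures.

24.9 m/s

At the maximum speed, friction acts down the slope at its limiting value f = μN. Radially (horizontal, toward centre): N sinθ + μN cosθ = mv²/r. Vertically: N cosθ − μN sinθ = mg.
Dividing: v² = r g (sinθ + μcosθ)/(cosθ − μsinθ).
sinθ + μcosθ = 0.3665 + 0.436×0.9304 = 0.7722; cosθ − μsinθ = 0.9304 − 0.436×0.3665 = 0.7706.
v² = 63.2 × 9.8 × 0.7722/0.7706 = 620.6 m²/s², so v = 24.91 m/s.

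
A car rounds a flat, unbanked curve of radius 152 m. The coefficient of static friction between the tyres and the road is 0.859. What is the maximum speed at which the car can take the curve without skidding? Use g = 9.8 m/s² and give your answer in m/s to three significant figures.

35.8 m/s

On a flat curve, static friction is the only horizontal force, so it must supply the full centripetal force: μ_s m g = m v²/r.
Mass cancels: v_max = √(μ_s g r) = √(0.859 × 9.8 × 152) = √1280 = 35.77 m/s.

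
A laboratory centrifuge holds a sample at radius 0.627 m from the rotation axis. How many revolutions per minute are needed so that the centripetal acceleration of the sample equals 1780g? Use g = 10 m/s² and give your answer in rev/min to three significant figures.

Require ω²r = 1780g, so ω = √(1780 × 10.0/0.627) = 168.5 rad/s.
In rev/min: ω × 60/(2π) = 168.5 × 60/(2π) = 1609 rev/min.

1610 rev/min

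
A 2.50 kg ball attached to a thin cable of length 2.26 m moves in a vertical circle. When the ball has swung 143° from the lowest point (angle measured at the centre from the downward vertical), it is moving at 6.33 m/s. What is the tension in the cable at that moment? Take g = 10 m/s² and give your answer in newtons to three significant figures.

24.4 N

Take the radial direction toward the centre of the circle as positive. The component of the weight along the string toward the centre is −mg cos φ (φ measured from the bottom), so Newton's second law along the string gives T − mg cos φ = m v²/r.
cos 143° = -0.7986, so T = m(v²/r + g cos φ) = 2.50 × ((6.33)²/2.26 + 10.0 × -0.7986) = 2.50 × (17.73 + (-7.986)) = 2.50 × 9.743 = 24.36 N.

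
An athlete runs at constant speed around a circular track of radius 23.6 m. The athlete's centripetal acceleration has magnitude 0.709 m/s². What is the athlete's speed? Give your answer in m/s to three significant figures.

a_c = v²/r ⇒ v = √(a_c · r) = √(0.709 × 23.6) = √16.73 = 4.091 m/s.

4.09 m/s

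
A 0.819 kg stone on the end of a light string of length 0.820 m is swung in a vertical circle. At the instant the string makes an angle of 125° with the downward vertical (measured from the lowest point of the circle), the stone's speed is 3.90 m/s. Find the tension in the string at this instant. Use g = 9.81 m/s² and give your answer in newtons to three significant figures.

10.6 N

Take the radial direction toward the centre of the circle as positive. The component of the weight along the string toward the centre is −mg cos φ (φ measured from the bottom), so Newton's second law along the string gives T − mg cos φ = m v²/r.
cos 125° = -0.5736, so T = m(v²/r + g cos φ) = 0.819 × ((3.90)²/0.820 + 9.81 × -0.5736) = 0.819 × (18.55 + (-5.627)) = 0.819 × 12.92 = 10.58 N.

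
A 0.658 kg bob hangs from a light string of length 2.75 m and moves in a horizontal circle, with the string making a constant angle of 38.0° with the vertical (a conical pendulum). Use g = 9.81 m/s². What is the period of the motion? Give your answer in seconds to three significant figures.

r = L sinθ = 1.693 m. From T sinθ = mω²r and T cosθ = mg: tanθ = ω²r/g, so ω² = g tanθ / r = g/(L cosθ).
ω = √(g/(L cosθ)) = √(9.81/(2.75 × 0.7880)) = √4.527 = 2.128 rad/s.
Period = 2π/ω = 2.953 s.

2.95 s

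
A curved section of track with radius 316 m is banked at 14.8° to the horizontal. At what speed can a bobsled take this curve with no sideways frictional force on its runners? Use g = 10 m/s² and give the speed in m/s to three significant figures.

28.9 m/s

On a frictionless banked curve, N sinθ = mv²/r and N cosθ = mg, so tanθ = v²/(rg).
v = √(r g tanθ) = √(316 × 10.0 × tan 14.8°) = √(316 × 10.0 × 0.2642) = √834.9 = 28.89 m/s.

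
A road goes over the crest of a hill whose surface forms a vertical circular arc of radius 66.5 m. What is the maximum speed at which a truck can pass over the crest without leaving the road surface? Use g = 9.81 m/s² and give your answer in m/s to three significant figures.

At the crest the centre of the circle is below the truck, so the net downward (centripetal) force is mg − N = mv²/r.
The truck leaves the road when N → 0, giving v_max = √(g r) = √(9.81 × 66.5) = 25.54 m/s.

25.5 m/s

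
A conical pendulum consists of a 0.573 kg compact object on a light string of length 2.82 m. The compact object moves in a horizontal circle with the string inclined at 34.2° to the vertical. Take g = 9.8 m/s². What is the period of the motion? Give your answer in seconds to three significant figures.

r = L sinθ = 1.585 m. From T sinθ = mω²r and T cosθ = mg: tanθ = ω²r/g, so ω² = g tanθ / r = g/(L cosθ).
ω = √(g/(L cosθ)) = √(9.8/(2.82 × 0.8271)) = √4.202 = 2.050 rad/s.
Period = 2π/ω = 3.065 s.

3.07 s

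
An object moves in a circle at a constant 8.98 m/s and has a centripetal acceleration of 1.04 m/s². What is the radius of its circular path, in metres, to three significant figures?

77.5 m

a_c = v²/r ⇒ r = v²/a_c = (8.98)²/1.04 = 80.64/1.04 = 77.54 m.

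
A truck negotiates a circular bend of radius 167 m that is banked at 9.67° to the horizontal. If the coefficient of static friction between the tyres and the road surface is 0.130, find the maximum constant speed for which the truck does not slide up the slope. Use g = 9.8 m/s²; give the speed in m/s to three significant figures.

At the maximum speed, friction acts down the slope at its limiting value f = μN. Radially (horizontal, toward centre): N sinθ + μN cosθ = mv²/r. Vertically: N cosθ − μN sinθ = mg.
Dividing: v² = r g (sinθ + μcosθ)/(cosθ − μsinθ).
sinθ + μcosθ = 0.1680 + 0.130×0.9858 = 0.2961; cosθ − μsinθ = 0.9858 − 0.130×0.1680 = 0.9640.
v² = 167 × 9.8 × 0.2961/0.9640 = 502.8 m²/s², so v = 22.42 m/s.

22.4 m/s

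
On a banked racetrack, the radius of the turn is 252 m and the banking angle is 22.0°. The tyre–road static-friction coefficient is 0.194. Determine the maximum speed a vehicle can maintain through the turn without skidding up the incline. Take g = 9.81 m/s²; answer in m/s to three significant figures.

At the maximum speed, friction acts down the slope at its limiting value f = μN. Radially (horizontal, toward centre): N sinθ + μN cosθ = mv²/r. Vertically: N cosθ − μN sinθ = mg.
Dividing: v² = r g (sinθ + μcosθ)/(cosθ − μsinθ).
sinθ + μcosθ = 0.3746 + 0.194×0.9272 = 0.5545; cosθ − μsinθ = 0.9272 − 0.194×0.3746 = 0.8545.
v² = 252 × 9.81 × 0.5545/0.8545 = 1604 m²/s², so v = 40.05 m/s.

40.1 m/s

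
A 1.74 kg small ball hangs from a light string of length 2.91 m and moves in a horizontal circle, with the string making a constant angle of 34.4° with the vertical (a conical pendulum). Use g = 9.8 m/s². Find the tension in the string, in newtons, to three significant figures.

20.7 N

Vertically the bob has no acceleration, so T cosθ = mg.
T = mg/cosθ = 1.74 × 9.8 / cos 34.4° = 17.05/0.8251 = 20.67 N.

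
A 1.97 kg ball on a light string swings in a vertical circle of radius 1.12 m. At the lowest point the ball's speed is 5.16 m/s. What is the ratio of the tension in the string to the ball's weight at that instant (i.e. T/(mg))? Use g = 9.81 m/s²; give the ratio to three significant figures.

3.42

At the bottom, T − mg = mv²/r, so T = m(v²/r + g) and T/(mg) = v²/(rg) + 1 = (5.16)²/(1.12 × 9.81) + 1 = 2.423 + 1 = 3.423.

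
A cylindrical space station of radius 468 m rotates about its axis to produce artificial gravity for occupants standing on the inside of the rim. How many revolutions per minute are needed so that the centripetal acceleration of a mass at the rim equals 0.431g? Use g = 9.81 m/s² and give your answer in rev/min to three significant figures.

0.908 rev/min

Require ω²r = 0.431g, so ω = √(0.431 × 9.81/468) = 0.09505 rad/s.
In rev/min: ω × 60/(2π) = 0.09505 × 60/(2π) = 0.9077 rev/min.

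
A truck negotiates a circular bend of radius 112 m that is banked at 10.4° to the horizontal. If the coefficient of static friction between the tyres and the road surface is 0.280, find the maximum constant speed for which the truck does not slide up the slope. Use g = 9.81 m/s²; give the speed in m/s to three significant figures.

At the maximum speed, friction acts down the slope at its limiting value f = μN. Radially (horizontal, toward centre): N sinθ + μN cosθ = mv²/r. Vertically: N cosθ − μN sinθ = mg.
Dividing: v² = r g (sinθ + μcosθ)/(cosθ − μsinθ).
sinθ + μcosθ = 0.1805 + 0.280×0.9836 = 0.4559; cosθ − μsinθ = 0.9836 − 0.280×0.1805 = 0.9330.
v² = 112 × 9.81 × 0.4559/0.9330 = 536.9 m²/s², so v = 23.17 m/s.

23.2 m/s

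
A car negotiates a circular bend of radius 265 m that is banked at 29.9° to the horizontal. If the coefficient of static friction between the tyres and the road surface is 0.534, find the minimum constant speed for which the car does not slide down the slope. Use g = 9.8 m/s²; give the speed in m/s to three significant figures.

At the minimum speed, friction acts up the slope at its limiting value f = μN. Radially (horizontal, toward centre): N sinθ − μN cosθ = mv²/r. Vertically: N cosθ + μN sinθ = mg.
Dividing: v² = r g (sinθ − μcosθ)/(cosθ + μsinθ).
sinθ − μcosθ = 0.4985 − 0.534×0.8669 = 0.03556; cosθ + μsinθ = 0.8669 + 0.534×0.4985 = 1.133.
v² = 265 × 9.8 × 0.03556/1.133 = 81.51 m²/s², so v = 9.028 m/s.

9.03 m/s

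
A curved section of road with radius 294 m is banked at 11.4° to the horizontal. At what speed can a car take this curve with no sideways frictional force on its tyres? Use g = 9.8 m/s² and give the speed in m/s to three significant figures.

24.1 m/s

On a frictionless banked curve, N sinθ = mv²/r and N cosθ = mg, so tanθ = v²/(rg).
v = √(r g tanθ) = √(294 × 9.8 × tan 11.4°) = √(294 × 9.8 × 0.2016) = √581.0 = 24.10 m/s.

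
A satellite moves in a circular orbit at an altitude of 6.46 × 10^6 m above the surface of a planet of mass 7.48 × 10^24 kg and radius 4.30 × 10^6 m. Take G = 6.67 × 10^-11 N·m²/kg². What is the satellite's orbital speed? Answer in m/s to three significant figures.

Orbital radius r = R + h = 4.30 × 10^6 + 6.46 × 10^6 = 1.076 × 10^7 m.
Gravity supplies the centripetal force: G M m / r² = m v² / r, so v = √(GM/r).
v = √(6.67 × 10^-11 × 7.48 × 10^24 / 1.076 × 10^7) = √(4.637 × 10^7) = 6809 m/s.

6810 m/s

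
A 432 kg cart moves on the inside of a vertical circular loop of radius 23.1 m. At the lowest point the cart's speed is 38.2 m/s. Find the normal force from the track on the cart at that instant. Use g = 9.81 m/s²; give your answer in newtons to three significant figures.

At the lowest point, N points up (toward the centre) and the weight mg points down (away from the centre), so the net inward force is N − mg = mv²/r.
N = m(v²/r + g) = 432 × ((38.2)²/23.1 + 9.81) = 432 × (63.17 + 9.81) = 432 × 72.98 = 31530 N.

31500 N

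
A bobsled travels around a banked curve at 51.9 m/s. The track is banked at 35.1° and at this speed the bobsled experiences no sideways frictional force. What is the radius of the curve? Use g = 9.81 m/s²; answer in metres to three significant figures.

391 m

Frictionless banking: tanθ = v²/(rg), so r = v²/(g tanθ).
r = (51.9)²/(9.81 × tan 35.1°) = 2694/(9.81 × 0.7028) = 2694/6.895 = 390.7 m.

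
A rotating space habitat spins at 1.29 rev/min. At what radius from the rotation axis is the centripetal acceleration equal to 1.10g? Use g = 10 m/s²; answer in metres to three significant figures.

603 m

ω = 1.29 rev/min × 2π/60 = 0.1351 rad/s.
a_c = ω²r = 1.10g ⇒ r = 1.10 × 10.0 / (0.1351)² = 11.00/0.01825 = 602.8 m.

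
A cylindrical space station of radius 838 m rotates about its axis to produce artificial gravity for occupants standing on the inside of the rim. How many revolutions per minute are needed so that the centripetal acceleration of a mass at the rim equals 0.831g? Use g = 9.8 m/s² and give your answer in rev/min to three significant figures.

0.941 rev/min

Require ω²r = 0.831g, so ω = √(0.831 × 9.8/838) = 0.09858 rad/s.
In rev/min: ω × 60/(2π) = 0.09858 × 60/(2π) = 0.9414 rev/min.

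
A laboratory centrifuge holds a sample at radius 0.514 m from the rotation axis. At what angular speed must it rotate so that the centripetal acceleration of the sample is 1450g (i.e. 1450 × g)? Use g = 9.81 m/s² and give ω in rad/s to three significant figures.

Centripetal acceleration a_c = ω²r. Setting ω²r = 1450g:
ω = √(1450g / r) = √(1450 × 9.81 / 0.514) = √27670 = 166.4 rad/s.

166 rad/s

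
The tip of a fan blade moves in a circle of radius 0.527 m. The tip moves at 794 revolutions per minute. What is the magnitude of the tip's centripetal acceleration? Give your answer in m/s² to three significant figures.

ω = 794 rev/min × 2π/60 = 83.15 rad/s, so v = ωr = 83.15 × 0.527 = 43.82 m/s.
a_c = v²/r = (43.82)²/0.527 = 1920/0.527 = 3643 m/s².

3640 m/s²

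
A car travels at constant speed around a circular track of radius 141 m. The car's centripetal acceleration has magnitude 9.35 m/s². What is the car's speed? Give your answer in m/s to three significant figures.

a_c = v²/r ⇒ v = √(a_c · r) = √(9.35 × 141) = √1318 = 36.31 m/s.

36.3 m/s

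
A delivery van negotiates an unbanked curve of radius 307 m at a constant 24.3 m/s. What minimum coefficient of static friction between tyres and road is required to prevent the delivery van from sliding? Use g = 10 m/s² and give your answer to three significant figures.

0.192

Friction provides the centripetal force: μ_s m g = m v²/r, so μ_s = v²/(g r) = (24.30)²/(10.0 × 307) = 590.5/3070 = 0.1923.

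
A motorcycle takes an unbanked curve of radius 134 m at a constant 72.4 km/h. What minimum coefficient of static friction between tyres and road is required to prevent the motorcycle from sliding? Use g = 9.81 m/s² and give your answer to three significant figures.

v = 72.4/3.6 = 20.11 m/s.
Friction provides the centripetal force: μ_s m g = m v²/r, so μ_s = v²/(g r) = (20.11)²/(9.81 × 134) = 404.5/1315 = 0.3077.

0.308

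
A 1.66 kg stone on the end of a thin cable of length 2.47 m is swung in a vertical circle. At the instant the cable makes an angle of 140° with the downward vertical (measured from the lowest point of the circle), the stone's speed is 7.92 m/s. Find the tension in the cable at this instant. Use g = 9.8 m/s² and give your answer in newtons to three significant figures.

Take the radial direction toward the centre of the circle as positive. The component of the weight along the string toward the centre is −mg cos φ (φ measured from the bottom), so Newton's second law along the string gives T − mg cos φ = m v²/r.
cos 140° = -0.7660, so T = m(v²/r + g cos φ) = 1.66 × ((7.92)²/2.47 + 9.8 × -0.7660) = 1.66 × (25.40 + (-7.507)) = 1.66 × 17.89 = 29.69 N.

29.7 N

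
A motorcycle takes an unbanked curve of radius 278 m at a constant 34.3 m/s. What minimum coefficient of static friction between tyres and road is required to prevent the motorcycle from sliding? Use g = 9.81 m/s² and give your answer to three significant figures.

Friction provides the centripetal force: μ_s m g = m v²/r, so μ_s = v²/(g r) = (34.30)²/(9.81 × 278) = 1176/2727 = 0.4314.

0.431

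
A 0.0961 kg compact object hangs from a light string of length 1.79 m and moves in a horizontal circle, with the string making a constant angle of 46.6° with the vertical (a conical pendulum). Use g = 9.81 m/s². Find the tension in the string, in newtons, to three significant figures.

1.37 N

Vertically the bob has no acceleration, so T cosθ = mg.
T = mg/cosθ = 0.0961 × 9.81 / cos 46.6° = 0.9427/0.6871 = 1.372 N.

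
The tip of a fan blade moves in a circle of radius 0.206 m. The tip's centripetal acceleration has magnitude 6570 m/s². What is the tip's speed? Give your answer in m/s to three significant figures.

36.8 m/s

a_c = v²/r ⇒ v = √(a_c · r) = √(6570 × 0.206) = √1353 = 36.79 m/s.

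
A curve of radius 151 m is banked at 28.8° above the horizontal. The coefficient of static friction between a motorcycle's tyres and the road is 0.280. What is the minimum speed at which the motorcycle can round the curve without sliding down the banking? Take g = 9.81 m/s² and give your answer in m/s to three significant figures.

At the minimum speed, friction acts up the slope at its limiting value f = μN. Radially (horizontal, toward centre): N sinθ − μN cosθ = mv²/r. Vertically: N cosθ + μN sinθ = mg.
Dividing: v² = r g (sinθ − μcosθ)/(cosθ + μsinθ).
sinθ − μcosθ = 0.4818 − 0.280×0.8763 = 0.2364; cosθ + μsinθ = 0.8763 + 0.280×0.4818 = 1.011.
v² = 151 × 9.81 × 0.2364/1.011 = 346.3 m²/s², so v = 18.61 m/s.

18.6 m/s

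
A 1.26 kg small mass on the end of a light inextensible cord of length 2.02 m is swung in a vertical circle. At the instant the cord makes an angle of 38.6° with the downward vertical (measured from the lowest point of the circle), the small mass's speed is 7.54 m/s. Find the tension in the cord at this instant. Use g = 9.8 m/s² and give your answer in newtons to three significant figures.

45.1 N

Take the radial direction toward the centre of the circle as positive. The component of the weight along the string toward the centre is −mg cos φ (φ measured from the bottom), so Newton's second law along the string gives T − mg cos φ = m v²/r.
cos 38.6° = 0.7815, so T = m(v²/r + g cos φ) = 1.26 × ((7.54)²/2.02 + 9.8 × 0.7815) = 1.26 × (28.14 + (7.659)) = 1.26 × 35.80 = 45.11 N.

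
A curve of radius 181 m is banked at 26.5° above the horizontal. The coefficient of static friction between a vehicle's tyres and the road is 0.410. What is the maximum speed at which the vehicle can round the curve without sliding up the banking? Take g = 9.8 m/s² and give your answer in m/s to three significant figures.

45.0 m/s

At the maximum speed, friction acts down the slope at its limiting value f = μN. Radially (horizontal, toward centre): N sinθ + μN cosθ = mv²/r. Vertically: N cosθ − μN sinθ = mg.
Dividing: v² = r g (sinθ + μcosθ)/(cosθ − μsinθ).
sinθ + μcosθ = 0.4462 + 0.410×0.8949 = 0.8131; cosθ − μsinθ = 0.8949 − 0.410×0.4462 = 0.7120.
v² = 181 × 9.8 × 0.8131/0.7120 = 2026 m²/s², so v = 45.01 m/s.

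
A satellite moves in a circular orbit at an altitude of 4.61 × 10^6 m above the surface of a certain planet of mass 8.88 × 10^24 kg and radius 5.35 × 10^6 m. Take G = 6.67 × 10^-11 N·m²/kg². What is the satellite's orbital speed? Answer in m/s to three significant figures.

7710 m/s

Orbital radius r = R + h = 5.35 × 10^6 + 4.61 × 10^6 = 9.960 × 10^6 m.
Gravity supplies the centripetal force: G M m / r² = m v² / r, so v = √(GM/r).
v = √(6.67 × 10^-11 × 8.88 × 10^24 / 9.960 × 10^6) = √(5.947 × 10^7) = 7712 m/s.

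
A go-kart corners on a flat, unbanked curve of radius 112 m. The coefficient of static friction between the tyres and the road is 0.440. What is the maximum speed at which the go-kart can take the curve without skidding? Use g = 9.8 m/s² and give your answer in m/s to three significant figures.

22.0 m/s

Friction provides the centripetal force on a flat curve. At maximum speed it is at its limiting value: μ_s m g = m v²/r.
Mass cancels: v_max = √(μ_s g r) = √(0.440 × 9.8 × 112) = √482.9 = 21.98 m/s.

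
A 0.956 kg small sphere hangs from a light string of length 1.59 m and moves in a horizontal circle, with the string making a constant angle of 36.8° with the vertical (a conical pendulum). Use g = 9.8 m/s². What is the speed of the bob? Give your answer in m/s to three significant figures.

2.64 m/s

The radius of the circle is r = L sinθ = 1.59 × sin 36.8° = 0.9524 m.
Horizontally T sinθ = mv²/r and vertically T cosθ = mg, so tanθ = v²/(rg).
v = √(r g tanθ) = √(0.9524 × 9.8 × 0.7481) = √6.983 = 2.642 m/s.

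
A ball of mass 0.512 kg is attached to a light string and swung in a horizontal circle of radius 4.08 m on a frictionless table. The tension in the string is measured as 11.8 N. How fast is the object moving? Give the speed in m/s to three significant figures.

T = m v²/r ⇒ v = √(T r / m) = √(11.8 × 4.08 / 0.512) = √94.03 = 9.697 m/s.

9.70 m/s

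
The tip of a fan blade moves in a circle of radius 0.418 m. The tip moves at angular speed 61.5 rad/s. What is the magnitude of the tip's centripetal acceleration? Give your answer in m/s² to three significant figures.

v = ωr = 61.5 × 0.418 = 25.71 m/s.
a_c = v²/r = (25.71)²/0.418 = 660.8/0.418 = 1581 m/s².

1580 m/s²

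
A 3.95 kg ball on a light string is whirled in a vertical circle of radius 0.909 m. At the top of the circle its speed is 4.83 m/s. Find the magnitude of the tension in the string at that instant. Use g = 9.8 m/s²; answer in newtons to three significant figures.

62.7 N

At the top, both T and the weight mg point inward (toward the centre), so T + mg = mv²/r.
T = m(v²/r − g) = 3.95 × ((4.83)²/0.909 − 9.8) = 3.95 × (25.66 − 9.8) = 3.95 × 15.86 = 62.66 N.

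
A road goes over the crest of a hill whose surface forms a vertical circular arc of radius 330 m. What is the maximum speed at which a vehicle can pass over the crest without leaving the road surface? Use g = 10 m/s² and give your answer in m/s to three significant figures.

57.4 m/s

At the crest the centre of the circle is below the vehicle, so the net downward (centripetal) force is mg − N = mv²/r.
The vehicle leaves the road when N → 0, giving v_max = √(g r) = √(10.0 × 330) = 57.45 m/s.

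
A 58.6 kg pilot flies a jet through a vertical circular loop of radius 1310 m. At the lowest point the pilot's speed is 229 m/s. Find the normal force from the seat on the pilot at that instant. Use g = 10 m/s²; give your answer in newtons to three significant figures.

At the lowest point, N points up (toward the centre) and the weight mg points down (away from the centre), so the net inward force is N − mg = mv²/r.
N = m(v²/r + g) = 58.6 × ((229)²/1310 + 10.0) = 58.6 × (40.03 + 10.0) = 58.6 × 50.03 = 2932 N.

2930 N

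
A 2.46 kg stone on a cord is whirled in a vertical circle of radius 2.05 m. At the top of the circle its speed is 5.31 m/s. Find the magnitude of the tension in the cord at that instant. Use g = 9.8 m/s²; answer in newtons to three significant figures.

9.73 N

At the top, both T and the weight mg point inward (toward the centre), so T + mg = mv²/r.
T = m(v²/r − g) = 2.46 × ((5.31)²/2.05 − 9.8) = 2.46 × (13.75 − 9.8) = 2.46 × 3.954 = 9.727 N.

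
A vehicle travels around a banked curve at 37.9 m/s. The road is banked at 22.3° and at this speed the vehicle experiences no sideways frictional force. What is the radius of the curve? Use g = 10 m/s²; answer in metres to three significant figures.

Frictionless banking: tanθ = v²/(rg), so r = v²/(g tanθ).
r = (37.9)²/(10.0 × tan 22.3°) = 1436/(10.0 × 0.4101) = 1436/4.101 = 350.2 m.

350 m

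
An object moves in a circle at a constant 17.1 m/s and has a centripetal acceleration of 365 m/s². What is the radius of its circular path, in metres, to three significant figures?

a_c = v²/r ⇒ r = v²/a_c = (17.1)²/365 = 292.4/365 = 0.8011 m.

0.801 m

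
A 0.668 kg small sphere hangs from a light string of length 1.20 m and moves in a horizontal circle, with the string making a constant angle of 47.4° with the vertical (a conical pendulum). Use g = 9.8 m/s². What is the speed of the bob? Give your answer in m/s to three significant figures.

The radius of the circle is r = L sinθ = 1.20 × sin 47.4° = 0.8833 m.
Horizontally T sinθ = mv²/r and vertically T cosθ = mg, so tanθ = v²/(rg).
v = √(r g tanθ) = √(0.8833 × 9.8 × 1.087) = √9.414 = 3.068 m/s.

3.07 m/s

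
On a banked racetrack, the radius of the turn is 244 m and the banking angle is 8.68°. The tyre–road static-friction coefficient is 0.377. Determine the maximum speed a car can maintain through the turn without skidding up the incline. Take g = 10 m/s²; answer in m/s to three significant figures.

37.0 m/s

At the maximum speed, friction acts down the slope at its limiting value f = μN. Radially (horizontal, toward centre): N sinθ + μN cosθ = mv²/r. Vertically: N cosθ − μN sinθ = mg.
Dividing: v² = r g (sinθ + μcosθ)/(cosθ − μsinθ).
sinθ + μcosθ = 0.1509 + 0.377×0.9885 = 0.5236; cosθ − μsinθ = 0.9885 − 0.377×0.1509 = 0.9317.
v² = 244 × 10.0 × 0.5236/0.9317 = 1371 m²/s², so v = 37.03 m/s.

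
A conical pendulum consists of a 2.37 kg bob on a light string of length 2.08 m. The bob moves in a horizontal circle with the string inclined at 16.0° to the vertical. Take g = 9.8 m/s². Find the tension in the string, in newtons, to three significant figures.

Vertically the bob has no acceleration, so T cosθ = mg.
T = mg/cosθ = 2.37 × 9.8 / cos 16.0° = 23.23/0.9613 = 24.16 N.

24.2 N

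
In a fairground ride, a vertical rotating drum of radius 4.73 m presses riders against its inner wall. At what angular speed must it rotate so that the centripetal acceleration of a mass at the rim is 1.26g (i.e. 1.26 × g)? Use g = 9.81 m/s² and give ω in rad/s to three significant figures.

Centripetal acceleration a_c = ω²r. Setting ω²r = 1.26g:
ω = √(1.26g / r) = √(1.26 × 9.81 / 4.73) = √2.613 = 1.617 rad/s.

1.62 rad/s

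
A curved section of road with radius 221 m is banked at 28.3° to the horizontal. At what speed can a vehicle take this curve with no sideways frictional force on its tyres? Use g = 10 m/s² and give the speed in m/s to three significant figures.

34.5 m/s

On a frictionless banked curve, N sinθ = mv²/r and N cosθ = mg, so tanθ = v²/(rg).
v = √(r g tanθ) = √(221 × 10.0 × tan 28.3°) = √(221 × 10.0 × 0.5384) = √1190 = 34.50 m/s.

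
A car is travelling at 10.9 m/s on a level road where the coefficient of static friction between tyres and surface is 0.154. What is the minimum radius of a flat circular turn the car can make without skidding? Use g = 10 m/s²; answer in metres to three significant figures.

77.1 m

At the limit, μ_s m g = m v²/r, so r_min = v²/(μ_s g) = (10.9)²/(0.154 × 10.0) = 118.8/1.540 = 77.15 m.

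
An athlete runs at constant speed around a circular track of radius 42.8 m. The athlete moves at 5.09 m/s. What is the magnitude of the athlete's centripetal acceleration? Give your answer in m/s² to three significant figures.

0.605 m/s²

a_c = v²/r = (5.090)²/42.8 = 25.91/42.8 = 0.6053 m/s².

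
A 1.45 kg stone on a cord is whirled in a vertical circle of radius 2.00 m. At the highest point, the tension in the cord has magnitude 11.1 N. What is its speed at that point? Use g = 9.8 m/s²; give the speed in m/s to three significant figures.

5.91 m/s

At the top, T + mg = mv²/r, so v = √(r(T/m + g)) = √(2.00 × (11.1/1.45 + 9.8)) = √(2.00 × 17.46) = √34.91 = 5.908 m/s.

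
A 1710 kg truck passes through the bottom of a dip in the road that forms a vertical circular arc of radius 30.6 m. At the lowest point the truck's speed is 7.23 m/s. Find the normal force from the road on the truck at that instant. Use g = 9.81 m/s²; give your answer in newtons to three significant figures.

At the lowest point, N points up (toward the centre) and the weight mg points down (away from the centre), so the net inward force is N − mg = mv²/r.
N = m(v²/r + g) = 1710 × ((7.23)²/30.6 + 9.81) = 1710 × (1.708 + 9.81) = 1710 × 11.52 = 19700 N.

19700 N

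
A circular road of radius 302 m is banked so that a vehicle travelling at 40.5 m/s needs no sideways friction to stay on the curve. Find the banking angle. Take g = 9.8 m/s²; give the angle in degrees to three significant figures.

With no friction, the horizontal component of the normal force provides the centripetal force: N sinθ = mv²/r, while N cosθ = mg vertically.
Dividing: tanθ = v²/(r g) = (40.5)²/(302 × 9.8) = 1640/2960 = 0.5542.
θ = arctan(0.5542) = 29.00°.

29.0°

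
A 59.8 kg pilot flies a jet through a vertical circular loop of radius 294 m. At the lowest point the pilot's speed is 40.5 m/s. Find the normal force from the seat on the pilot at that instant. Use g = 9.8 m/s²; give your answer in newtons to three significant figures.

920 N

At the lowest point, N points up (toward the centre) and the weight mg points down (away from the centre), so the net inward force is N − mg = mv²/r.
N = m(v²/r + g) = 59.8 × ((40.5)²/294 + 9.8) = 59.8 × (5.579 + 9.8) = 59.8 × 15.38 = 919.7 N.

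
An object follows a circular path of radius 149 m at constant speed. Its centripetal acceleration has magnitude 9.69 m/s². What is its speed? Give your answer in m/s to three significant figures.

a_c = v²/r ⇒ v = √(a_c · r) = √(9.69 × 149) = √1444 = 38.00 m/s.

38.0 m/s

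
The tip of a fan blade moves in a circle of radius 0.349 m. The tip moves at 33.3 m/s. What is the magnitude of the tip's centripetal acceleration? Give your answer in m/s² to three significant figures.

3180 m/s²

a_c = v²/r = (33.30)²/0.349 = 1109/0.349 = 3177 m/s².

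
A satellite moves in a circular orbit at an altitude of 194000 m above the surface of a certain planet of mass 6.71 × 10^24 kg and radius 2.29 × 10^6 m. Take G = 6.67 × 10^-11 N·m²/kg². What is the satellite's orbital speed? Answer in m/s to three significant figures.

13400 m/s

Orbital radius r = R + h = 2.29 × 10^6 + 194000 = 2.484 × 10^6 m.
Gravity supplies the centripetal force: G M m / r² = m v² / r, so v = √(GM/r).
v = √(6.67 × 10^-11 × 6.71 × 10^24 / 2.484 × 10^6) = √(1.802 × 10^8) = 13420 m/s.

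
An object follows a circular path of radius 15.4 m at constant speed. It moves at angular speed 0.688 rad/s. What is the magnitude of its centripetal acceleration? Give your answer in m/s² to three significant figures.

7.29 m/s²

v = ωr = 0.688 × 15.4 = 10.60 m/s.
a_c = v²/r = (10.60)²/15.4 = 112.3/15.4 = 7.289 m/s².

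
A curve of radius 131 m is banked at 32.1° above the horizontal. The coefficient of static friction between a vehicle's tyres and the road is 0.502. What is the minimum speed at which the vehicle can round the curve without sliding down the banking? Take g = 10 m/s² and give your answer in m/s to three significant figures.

11.2 m/s

At the minimum speed, friction acts up the slope at its limiting value f = μN. Radially (horizontal, toward centre): N sinθ − μN cosθ = mv²/r. Vertically: N cosθ + μN sinθ = mg.
Dividing: v² = r g (sinθ − μcosθ)/(cosθ + μsinθ).
sinθ − μcosθ = 0.5314 − 0.502×0.8471 = 0.1061; cosθ + μsinθ = 0.8471 + 0.502×0.5314 = 1.114.
v² = 131 × 10.0 × 0.1061/1.114 = 124.8 m²/s², so v = 11.17 m/s.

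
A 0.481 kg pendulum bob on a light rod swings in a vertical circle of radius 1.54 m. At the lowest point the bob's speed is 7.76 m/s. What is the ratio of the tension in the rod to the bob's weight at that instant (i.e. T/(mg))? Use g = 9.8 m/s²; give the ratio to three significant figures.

4.99

At the bottom, T − mg = mv²/r, so T = m(v²/r + g) and T/(mg) = v²/(rg) + 1 = (7.76)²/(1.54 × 9.8) + 1 = 3.990 + 1 = 4.990.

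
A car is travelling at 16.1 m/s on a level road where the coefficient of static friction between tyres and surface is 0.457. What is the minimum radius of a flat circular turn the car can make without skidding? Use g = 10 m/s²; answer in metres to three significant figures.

At the limit, μ_s m g = m v²/r, so r_min = v²/(μ_s g) = (16.1)²/(0.457 × 10.0) = 259.2/4.570 = 56.72 m.

56.7 m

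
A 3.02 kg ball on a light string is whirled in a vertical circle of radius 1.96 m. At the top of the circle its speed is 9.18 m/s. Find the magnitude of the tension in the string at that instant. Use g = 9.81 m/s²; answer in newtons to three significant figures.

At the top, both T and the weight mg point inward (toward the centre), so T + mg = mv²/r.
T = m(v²/r − g) = 3.02 × ((9.18)²/1.96 − 9.81) = 3.02 × (43.00 − 9.81) = 3.02 × 33.19 = 100.2 N.

100 N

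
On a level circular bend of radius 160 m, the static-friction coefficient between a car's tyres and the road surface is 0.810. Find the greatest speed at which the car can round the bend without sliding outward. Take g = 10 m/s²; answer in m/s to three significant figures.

On a flat curve, static friction is the only horizontal force, so it must supply the full centripetal force: μ_s m g = m v²/r.
Mass cancels: v_max = √(μ_s g r) = √(0.810 × 10.0 × 160) = √1296 = 36.00 m/s.

36.0 m/s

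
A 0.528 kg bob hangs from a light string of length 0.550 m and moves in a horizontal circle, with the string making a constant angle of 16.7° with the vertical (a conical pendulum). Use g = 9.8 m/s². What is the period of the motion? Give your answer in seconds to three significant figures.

r = L sinθ = 0.1580 m. From T sinθ = mω²r and T cosθ = mg: tanθ = ω²r/g, so ω² = g tanθ / r = g/(L cosθ).
ω = √(g/(L cosθ)) = √(9.8/(0.550 × 0.9578)) = √18.60 = 4.313 rad/s.
Period = 2π/ω = 1.457 s.

1.46 s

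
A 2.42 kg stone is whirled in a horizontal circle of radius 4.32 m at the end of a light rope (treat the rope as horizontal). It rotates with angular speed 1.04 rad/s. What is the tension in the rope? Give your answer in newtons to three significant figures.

11.3 N

v = ωr = 1.04 × 4.32 = 4.493 m/s.
The tension is the only horizontal force, so it supplies the full centripetal force: T = m v²/r = 2.42 × (4.493)²/4.32 = 2.42 × 20.19/4.32 = 11.31 N.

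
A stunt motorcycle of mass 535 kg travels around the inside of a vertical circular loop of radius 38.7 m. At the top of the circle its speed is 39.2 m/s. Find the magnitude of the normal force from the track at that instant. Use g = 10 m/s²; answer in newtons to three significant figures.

At the top, both N and the weight mg point inward (toward the centre), so N + mg = mv²/r.
N = m(v²/r − g) = 535 × ((39.2)²/38.7 − 10.0) = 535 × (39.71 − 10.0) = 535 × 29.71 = 15890 N.

15900 N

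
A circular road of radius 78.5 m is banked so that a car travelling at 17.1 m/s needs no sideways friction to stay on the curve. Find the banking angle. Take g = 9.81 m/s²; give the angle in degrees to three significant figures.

With no friction, the horizontal component of the normal force provides the centripetal force: N sinθ = mv²/r, while N cosθ = mg vertically.
Dividing: tanθ = v²/(r g) = (17.1)²/(78.5 × 9.81) = 292.4/770.1 = 0.3797.
θ = arctan(0.3797) = 20.79°.

20.8°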